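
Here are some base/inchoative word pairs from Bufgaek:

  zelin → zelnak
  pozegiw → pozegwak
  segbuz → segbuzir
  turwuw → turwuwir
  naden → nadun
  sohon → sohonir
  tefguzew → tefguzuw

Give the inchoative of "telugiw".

pozegiw and turwuw both end in -w yet inflect differently (pozegwak, turwuwir), so the final letter is not what conditions the rule; the last vowel is.
"telugiw" has last vowel 'i'. The stems whose last vowel is 'i' (pozegiw → pozegwak, zelin → zelnak) delete the last vowel and add -ak.
The other patterns: stems whose last vowel is 'o' or 'u' add -ir; stems whose last vowel is 'e' change the last vowel to 'u'.
So telugiw → telugwak.

telugwak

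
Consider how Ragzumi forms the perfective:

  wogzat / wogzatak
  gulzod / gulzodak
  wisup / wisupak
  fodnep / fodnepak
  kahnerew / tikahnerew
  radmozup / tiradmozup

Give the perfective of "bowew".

bowewak

radmozup and fodnep both end in -p yet inflect differently (tiradmozup, fodnepak), so the final letter is not what conditions the rule; the number of vowels is.
"bowew" has 2 vowels. The stems with 2 vowels (fodnep → fodnepak, wogzat → wogzatak, gulzod → gulzodak) add -ak.
The other pattern: stems with 3 vowels add the prefix ti-.
So bowew → bowewak.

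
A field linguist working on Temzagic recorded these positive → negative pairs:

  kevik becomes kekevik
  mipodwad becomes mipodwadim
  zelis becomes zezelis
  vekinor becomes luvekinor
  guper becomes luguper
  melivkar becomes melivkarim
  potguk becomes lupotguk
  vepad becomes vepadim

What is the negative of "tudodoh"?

lutudodoh

"tudodoh" has last vowel 'o'. The one such stem in the data (vekinor → luvekinor) adds the prefix lu-, so the same rule applies.
So tudodoh → lutudodoh.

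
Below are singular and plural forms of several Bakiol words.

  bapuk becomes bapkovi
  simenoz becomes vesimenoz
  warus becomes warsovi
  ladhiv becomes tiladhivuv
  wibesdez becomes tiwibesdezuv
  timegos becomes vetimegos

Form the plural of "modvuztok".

"modvuztok" has last vowel 'o'. The stems whose last vowel is 'o' (timegos → vetimegos, simenoz → vesimenoz) add the prefix ve-.
The other patterns: stems whose last vowel is 'u' delete the last vowel and add -ovi; stems whose last vowel is 'e' or 'i' add ti- … -uv around the stem.
So modvuztok → vemodvuztok.

vemodvuztok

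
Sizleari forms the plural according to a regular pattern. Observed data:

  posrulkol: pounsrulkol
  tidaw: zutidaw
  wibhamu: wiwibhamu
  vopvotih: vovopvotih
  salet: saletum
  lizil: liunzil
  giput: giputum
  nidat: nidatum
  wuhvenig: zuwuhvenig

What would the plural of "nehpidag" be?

"nehpidag" ends in -g. The one such stem in the data (wuhvenig → zuwuhvenig) adds the prefix zu-, so the same rule applies.
The other patterns: stems ending in -l insert -un- after the first vowel; stems ending in -t add -um; stems ending in -h or -u repeat the first consonant+vowel as a prefix.
So nehpidag → zunehpidag.

zunehpidag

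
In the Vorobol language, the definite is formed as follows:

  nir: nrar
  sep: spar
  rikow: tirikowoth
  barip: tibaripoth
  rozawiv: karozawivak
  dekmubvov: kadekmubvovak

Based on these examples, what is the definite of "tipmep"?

titipmepoth

sep and barip both end in -p yet inflect differently (spar, tibaripoth), so the final letter is not what conditions the rule; the number of vowels is.
"tipmep" has 2 vowels. The stems with 2 vowels (rikow → tirikowoth, barip → tibaripoth) add ti- … -oth around the stem.
The other patterns: stems with 1 vowel delete the last vowel and add -ar; stems with 3 vowels add ka- … -ak around the stem.
So tipmep → titipmepoth.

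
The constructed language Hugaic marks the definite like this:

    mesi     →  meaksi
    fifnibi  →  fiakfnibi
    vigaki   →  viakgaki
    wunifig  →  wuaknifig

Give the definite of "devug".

deakvug

Every pair shown (mesi → meaksi, fifnibi → fiakfnibi, vigaki → viakgaki, …) follows the same rule: insert -ak- after the first vowel.
So devug → deakvug.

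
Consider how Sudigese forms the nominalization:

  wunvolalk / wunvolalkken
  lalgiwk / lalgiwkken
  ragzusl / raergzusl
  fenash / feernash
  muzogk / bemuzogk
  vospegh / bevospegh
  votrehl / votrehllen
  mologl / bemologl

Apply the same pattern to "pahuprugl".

bepahuprugl

"pahuprugl" has second-to-last letter 'g'. The stems whose second-to-last letter is 'g' (mologl → bemologl, muzogk → bemuzogk, vospegh → bevospegh) add the prefix be-.
The other patterns: stems whose second-to-last letter is 's' insert -er- after the first vowel; stems whose second-to-last letter is 'h', 'l' or 'w' double the final consonant and add -en.
So pahuprugl → bepahuprugl.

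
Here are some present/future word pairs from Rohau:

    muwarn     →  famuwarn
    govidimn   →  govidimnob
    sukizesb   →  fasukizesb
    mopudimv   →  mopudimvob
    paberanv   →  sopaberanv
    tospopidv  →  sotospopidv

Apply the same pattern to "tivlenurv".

"tivlenurv" has second-to-last letter 'r'. The one such stem in the data (muwarn → famuwarn) adds the prefix fa-, so the same rule applies.
So tivlenurv → fativlenurv.

fativlenurv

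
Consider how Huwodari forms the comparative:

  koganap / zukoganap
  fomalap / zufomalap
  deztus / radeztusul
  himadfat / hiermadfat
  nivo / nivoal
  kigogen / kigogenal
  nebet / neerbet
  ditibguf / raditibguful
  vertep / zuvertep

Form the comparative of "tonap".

nebet and kigogen both have last vowel 'e' yet inflect differently (neerbet, kigogenal), so the last vowel is not what conditions the rule; the final letter is.
"tonap" ends in -p. The stems ending in -p (fomalap → zufomalap, vertep → zuvertep, koganap → zukoganap) add the prefix zu-.
The other patterns: stems ending in -t insert -er- after the first vowel; stems ending in -n or -o add -al; stems ending in -f or -s add ra- … -ul around the stem.
So tonap → zutonap.

zutonap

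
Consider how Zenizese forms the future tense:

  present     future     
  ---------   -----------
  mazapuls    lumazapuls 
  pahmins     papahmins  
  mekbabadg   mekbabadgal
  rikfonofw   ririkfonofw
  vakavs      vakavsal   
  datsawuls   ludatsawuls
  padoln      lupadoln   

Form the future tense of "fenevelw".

"fenevelw" has second-to-last letter 'l'. The stems whose second-to-last letter is 'l' (padoln → lupadoln, datsawuls → ludatsawuls, mazapuls → lumazapuls) add the prefix lu-.
So fenevelw → lufenevelw.

lufenevelw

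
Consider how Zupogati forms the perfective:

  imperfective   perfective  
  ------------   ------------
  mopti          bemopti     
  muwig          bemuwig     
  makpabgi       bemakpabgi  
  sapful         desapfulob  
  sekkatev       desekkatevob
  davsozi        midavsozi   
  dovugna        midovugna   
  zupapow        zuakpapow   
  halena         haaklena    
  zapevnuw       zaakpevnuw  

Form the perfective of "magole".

mopti and davsozi both end in -i yet inflect differently (bemopti, midavsozi), so the final letter is not what conditions the rule; the first letter is.
"magole" begins with m-. The stems beginning with m- (mopti → bemopti, muwig → bemuwig, makpabgi → bemakpabgi) add the prefix be-.
So magole → bemagole.

bemagole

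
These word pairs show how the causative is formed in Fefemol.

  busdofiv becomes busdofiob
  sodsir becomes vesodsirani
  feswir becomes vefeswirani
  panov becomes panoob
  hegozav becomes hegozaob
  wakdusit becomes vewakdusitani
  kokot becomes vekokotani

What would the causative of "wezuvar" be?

vewezuvarani

busdofiv and feswir both have last vowel 'i' yet inflect differently (busdofiob, vefeswirani), so the last vowel is not what conditions the rule; the final letter is.
"wezuvar" ends in -r. The stems ending in -r (feswir → vefeswirani, sodsir → vesodsirani) add ve- … -ani around the stem.
So wezuvar → vewezuvarani.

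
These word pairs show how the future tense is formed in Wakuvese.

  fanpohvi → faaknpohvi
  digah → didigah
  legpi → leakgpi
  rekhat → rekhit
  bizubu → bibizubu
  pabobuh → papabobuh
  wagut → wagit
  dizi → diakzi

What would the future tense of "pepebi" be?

peakpebi

bizubu and wagut both have last vowel 'u' yet inflect differently (bibizubu, wagit), so the last vowel is not what conditions the rule; the final letter is.
"pepebi" ends in -i. The stems ending in -i (fanpohvi → faaknpohvi, dizi → diakzi, legpi → leakgpi) insert -ak- after the first vowel.
So pepebi → peakpebi.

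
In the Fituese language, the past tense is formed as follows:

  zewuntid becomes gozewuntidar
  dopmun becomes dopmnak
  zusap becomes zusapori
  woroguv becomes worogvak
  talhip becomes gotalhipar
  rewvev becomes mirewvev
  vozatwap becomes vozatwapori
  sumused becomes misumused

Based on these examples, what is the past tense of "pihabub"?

pihabbak

"pihabub" has last vowel 'u'. The stems whose last vowel is 'u' (woroguv → worogvak, dopmun → dopmnak) delete the last vowel and add -ak.
So pihabub → pihabbak.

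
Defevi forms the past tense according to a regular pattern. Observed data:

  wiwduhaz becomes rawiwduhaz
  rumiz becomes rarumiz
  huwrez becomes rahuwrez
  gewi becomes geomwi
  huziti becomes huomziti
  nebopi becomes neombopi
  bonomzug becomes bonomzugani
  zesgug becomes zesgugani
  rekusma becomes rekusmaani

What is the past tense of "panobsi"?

rumiz and gewi both have last vowel 'i' yet inflect differently (rarumiz, geomwi), so the last vowel is not what conditions the rule; the final letter is.
"panobsi" ends in -i. The stems ending in -i (gewi → geomwi, huziti → huomziti, nebopi → neombopi) insert -om- after the first vowel.
So panobsi → paomnobsi.

paomnobsi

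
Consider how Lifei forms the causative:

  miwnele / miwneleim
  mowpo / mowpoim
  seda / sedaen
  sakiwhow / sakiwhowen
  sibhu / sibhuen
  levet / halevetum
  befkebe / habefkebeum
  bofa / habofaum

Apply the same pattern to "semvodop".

miwnele and befkebe both end in -e yet inflect differently (miwneleim, habefkebeum), so the final letter is not what conditions the rule; the first letter is.
"semvodop" begins with s-. The stems beginning with s- (seda → sedaen, sakiwhow → sakiwhowen, sibhu → sibhuen) add -en.
The other patterns: stems beginning with m- add -im; stems beginning with b- or l- add ha- … -um around the stem.
So semvodop → semvodopen.

semvodopen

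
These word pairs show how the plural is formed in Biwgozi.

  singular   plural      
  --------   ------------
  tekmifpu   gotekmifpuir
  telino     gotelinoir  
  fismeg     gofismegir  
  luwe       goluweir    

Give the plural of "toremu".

gotoremuir

Every pair shown (tekmifpu → gotekmifpuir, telino → gotelinoir, fismeg → gofismegir, …) follows the same rule: add go- … -ir around the stem.
So toremu → gotoremuir.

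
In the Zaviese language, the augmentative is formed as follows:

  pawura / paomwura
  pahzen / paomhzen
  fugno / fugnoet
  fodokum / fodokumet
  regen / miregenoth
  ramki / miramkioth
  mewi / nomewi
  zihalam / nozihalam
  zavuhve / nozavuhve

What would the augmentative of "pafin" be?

paomfin

pahzen and regen both end in -n yet inflect differently (paomhzen, miregenoth), so the final letter is not what conditions the rule; the first letter is.
"pafin" begins with p-. The stems beginning with p- (pawura → paomwura, pahzen → paomhzen) insert -om- after the first vowel.
The other patterns: stems beginning with f- add -et; stems beginning with r- add mi- … -oth around the stem; stems beginning with m- or z- add the prefix no-.
So pafin → paomfin.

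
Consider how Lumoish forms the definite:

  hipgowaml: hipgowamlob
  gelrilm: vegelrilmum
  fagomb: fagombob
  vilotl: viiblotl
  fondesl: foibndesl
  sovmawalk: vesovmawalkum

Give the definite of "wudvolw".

hipgowaml and vilotl both end in -l yet inflect differently (hipgowamlob, viiblotl), so the final letter is not what conditions the rule; the second-to-last letter is.
"wudvolw" has second-to-last letter 'l'. The stems whose second-to-last letter is 'l' (gelrilm → vegelrilmum, sovmawalk → vesovmawalkum) add ve- … -um around the stem.
So wudvolw → vewudvolwum.

vewudvolwum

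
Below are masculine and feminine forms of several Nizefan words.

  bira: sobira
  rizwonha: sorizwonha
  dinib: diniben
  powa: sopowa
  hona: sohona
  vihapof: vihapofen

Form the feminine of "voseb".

voseben

hona and dinib both have 2 vowels yet inflect differently (sohona, diniben), so the number of vowels is not what conditions the rule; the final letter is.
"voseb" ends in -b. The one such stem in the data (dinib → diniben) adds -en, so the same rule applies.
So voseb → voseben.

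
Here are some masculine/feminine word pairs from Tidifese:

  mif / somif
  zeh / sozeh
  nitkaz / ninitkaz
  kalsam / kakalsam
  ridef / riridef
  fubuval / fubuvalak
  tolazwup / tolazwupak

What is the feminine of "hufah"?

mif and ridef both end in -f yet inflect differently (somif, riridef), so the final letter is not what conditions the rule; the number of vowels is.
"hufah" has 2 vowels. The stems with 2 vowels (nitkaz → ninitkaz, kalsam → kakalsam, ridef → riridef) repeat the first consonant+vowel as a prefix.
The other patterns: stems with 1 vowel add the prefix so-; stems with 3 vowels add -ak.
So hufah → huhufah.

huhufah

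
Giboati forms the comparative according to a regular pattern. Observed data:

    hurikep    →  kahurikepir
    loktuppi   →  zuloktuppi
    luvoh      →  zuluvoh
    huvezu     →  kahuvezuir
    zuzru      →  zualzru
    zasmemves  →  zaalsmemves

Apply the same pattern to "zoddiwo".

zoalddiwo

zuzru and huvezu both end in -u yet inflect differently (zualzru, kahuvezuir), so the final letter is not what conditions the rule; the first letter is.
"zoddiwo" begins with z-. The stems beginning with z- (zuzru → zualzru, zasmemves → zaalsmemves) insert -al- after the first vowel.
So zoddiwo → zoalddiwo.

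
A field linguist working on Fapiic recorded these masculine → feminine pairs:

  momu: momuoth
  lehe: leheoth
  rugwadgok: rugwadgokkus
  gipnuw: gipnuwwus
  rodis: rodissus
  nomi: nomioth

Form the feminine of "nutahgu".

nomi and rodis both have last vowel 'i' yet inflect differently (nomioth, rodissus), so the last vowel is not what conditions the rule; whether the stem ends in a vowel or a consonant is.
"nutahgu" ends in a vowel. The stems ending in a vowel (nomi → nomioth, lehe → leheoth, momu → momuoth) add -oth.
The other pattern: stems ending in a consonant double the final consonant and add -us.
So nutahgu → nutahguoth.

nutahguoth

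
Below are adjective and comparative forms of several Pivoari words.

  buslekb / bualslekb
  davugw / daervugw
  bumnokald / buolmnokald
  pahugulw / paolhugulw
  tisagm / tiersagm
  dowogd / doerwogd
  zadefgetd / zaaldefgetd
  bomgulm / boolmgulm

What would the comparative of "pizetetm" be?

pahugulw and davugw both end in -w yet inflect differently (paolhugulw, daervugw), so the final letter is not what conditions the rule; the second-to-last letter is.
"pizetetm" has second-to-last letter 't'. The one such stem in the data (zadefgetd → zaaldefgetd) inserts -al- after the first vowel (as does buslekb), so the same rule applies.
The other patterns: stems whose second-to-last letter is 'l' insert -ol- after the first vowel; stems whose second-to-last letter is 'g' insert -er- after the first vowel.
So pizetetm → pialzetetm.

pialzetetm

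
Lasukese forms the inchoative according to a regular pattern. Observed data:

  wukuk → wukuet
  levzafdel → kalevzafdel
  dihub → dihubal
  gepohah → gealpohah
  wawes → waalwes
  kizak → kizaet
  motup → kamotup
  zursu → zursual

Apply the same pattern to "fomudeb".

"fomudeb" ends in -b. The one such stem in the data (dihub → dihubal) adds -al, so the same rule applies.
So fomudeb → fomudebal.

fomudebal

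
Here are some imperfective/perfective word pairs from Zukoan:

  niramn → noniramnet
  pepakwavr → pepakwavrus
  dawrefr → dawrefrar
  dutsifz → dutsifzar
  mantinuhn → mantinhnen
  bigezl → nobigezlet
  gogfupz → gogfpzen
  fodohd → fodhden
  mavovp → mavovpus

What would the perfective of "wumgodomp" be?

nowumgodompet

"wumgodomp" has second-to-last letter 'm'. The one such stem in the data (niramn → noniramnet) adds no- … -et around the stem, so the same rule applies.
The other patterns: stems whose second-to-last letter is 'v' add -us; stems whose second-to-last letter is 'h' or 'p' delete the last vowel and add -en; stems whose second-to-last letter is 'f' add -ar.
So wumgodomp → nowumgodompet.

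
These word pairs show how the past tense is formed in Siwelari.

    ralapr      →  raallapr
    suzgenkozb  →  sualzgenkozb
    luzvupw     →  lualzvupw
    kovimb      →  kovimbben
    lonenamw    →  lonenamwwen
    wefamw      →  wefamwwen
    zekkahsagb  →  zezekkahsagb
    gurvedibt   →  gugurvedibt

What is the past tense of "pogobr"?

popogobr

suzgenkozb and kovimb both end in -b yet inflect differently (sualzgenkozb, kovimbben), so the final letter is not what conditions the rule; the second-to-last letter is.
"pogobr" has second-to-last letter 'b'. The one such stem in the data (gurvedibt → gugurvedibt) repeats the first consonant+vowel as a prefix (as does zekkahsagb), so the same rule applies.
So pogobr → popogobr.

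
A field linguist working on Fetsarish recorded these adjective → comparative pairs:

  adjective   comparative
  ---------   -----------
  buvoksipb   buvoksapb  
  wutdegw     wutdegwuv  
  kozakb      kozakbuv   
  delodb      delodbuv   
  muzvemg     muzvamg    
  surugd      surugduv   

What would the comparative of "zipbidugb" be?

buvoksipb and delodb both end in -b yet inflect differently (buvoksapb, delodbuv), so the final letter is not what conditions the rule; the second-to-last letter is.
"zipbidugb" has second-to-last letter 'g'. The stems whose second-to-last letter is 'g' (wutdegw → wutdegwuv, surugd → surugduv) add -uv.
The other pattern: stems whose second-to-last letter is 'm' or 'p' change the last vowel to 'a'.
So zipbidugb → zipbidugbuv.

zipbidugbuv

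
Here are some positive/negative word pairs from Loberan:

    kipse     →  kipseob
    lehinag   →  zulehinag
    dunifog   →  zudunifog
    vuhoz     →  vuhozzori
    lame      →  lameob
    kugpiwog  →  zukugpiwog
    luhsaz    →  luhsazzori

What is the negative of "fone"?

foneob

vuhoz and kugpiwog both have last vowel 'o' yet inflect differently (vuhozzori, zukugpiwog), so the last vowel is not what conditions the rule; the final letter is.
"fone" ends in -e. The stems ending in -e (kipse → kipseob, lame → lameob) add -ob.
So fone → foneob.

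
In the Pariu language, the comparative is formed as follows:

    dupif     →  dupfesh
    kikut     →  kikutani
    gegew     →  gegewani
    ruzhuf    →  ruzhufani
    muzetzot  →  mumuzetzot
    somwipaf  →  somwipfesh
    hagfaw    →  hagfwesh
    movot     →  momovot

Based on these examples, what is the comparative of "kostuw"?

"kostuw" has last vowel 'u'. The stems whose last vowel is 'u' (ruzhuf → ruzhufani, kikut → kikutani) add -ani.
So kostuw → kostuwani.

kostuwani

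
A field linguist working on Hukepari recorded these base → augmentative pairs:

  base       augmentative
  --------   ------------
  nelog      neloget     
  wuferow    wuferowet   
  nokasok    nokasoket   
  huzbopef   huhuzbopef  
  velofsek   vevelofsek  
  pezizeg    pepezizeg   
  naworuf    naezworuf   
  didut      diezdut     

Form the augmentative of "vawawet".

nokasok and velofsek both end in -k yet inflect differently (nokasoket, vevelofsek), so the final letter is not what conditions the rule; the last vowel is.
"vawawet" has last vowel 'e'. The stems whose last vowel is 'e' (huzbopef → huhuzbopef, velofsek → vevelofsek, pezizeg → pepezizeg) repeat the first consonant+vowel as a prefix.
So vawawet → vavawawet.

vavawawet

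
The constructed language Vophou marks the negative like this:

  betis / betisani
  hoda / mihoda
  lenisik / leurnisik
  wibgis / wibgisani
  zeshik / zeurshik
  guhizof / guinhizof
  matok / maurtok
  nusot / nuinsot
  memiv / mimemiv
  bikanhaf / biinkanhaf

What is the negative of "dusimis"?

dusimisani

zeshik and memiv both have last vowel 'i' yet inflect differently (zeurshik, mimemiv), so the last vowel is not what conditions the rule; the final letter is.
"dusimis" ends in -s. The stems ending in -s (wibgis → wibgisani, betis → betisani) add -ani.
So dusimis → dusimisani.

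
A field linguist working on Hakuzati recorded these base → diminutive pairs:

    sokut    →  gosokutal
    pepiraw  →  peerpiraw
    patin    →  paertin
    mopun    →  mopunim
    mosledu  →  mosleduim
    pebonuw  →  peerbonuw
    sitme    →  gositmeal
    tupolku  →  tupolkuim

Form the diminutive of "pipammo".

patin and mopun both end in -n yet inflect differently (paertin, mopunim), so the final letter is not what conditions the rule; the first letter is.
"pipammo" begins with p-. The stems beginning with p- (pebonuw → peerbonuw, patin → paertin, pepiraw → peerpiraw) insert -er- after the first vowel.
So pipammo → pierpammo.

pierpammo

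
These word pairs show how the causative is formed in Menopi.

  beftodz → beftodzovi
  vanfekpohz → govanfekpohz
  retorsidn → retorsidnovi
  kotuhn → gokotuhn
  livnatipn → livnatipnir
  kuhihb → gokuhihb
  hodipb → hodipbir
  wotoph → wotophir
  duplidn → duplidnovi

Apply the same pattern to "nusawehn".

livnatipn and kotuhn both end in -n yet inflect differently (livnatipnir, gokotuhn), so the final letter is not what conditions the rule; the second-to-last letter is.
"nusawehn" has second-to-last letter 'h'. The stems whose second-to-last letter is 'h' (kotuhn → gokotuhn, kuhihb → gokuhihb, vanfekpohz → govanfekpohz) add the prefix go-.
The other patterns: stems whose second-to-last letter is 'p' add -ir; stems whose second-to-last letter is 'd' add -ovi.
So nusawehn → gonusawehn.

gonusawehn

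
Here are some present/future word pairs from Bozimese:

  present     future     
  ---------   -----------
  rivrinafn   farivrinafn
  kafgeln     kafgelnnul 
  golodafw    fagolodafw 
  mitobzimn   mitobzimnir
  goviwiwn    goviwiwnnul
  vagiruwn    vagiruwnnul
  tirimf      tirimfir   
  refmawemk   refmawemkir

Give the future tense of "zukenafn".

fazukenafn

rivrinafn and mitobzimn both end in -n yet inflect differently (farivrinafn, mitobzimnir), so the final letter is not what conditions the rule; the second-to-last letter is.
"zukenafn" has second-to-last letter 'f'. The stems whose second-to-last letter is 'f' (golodafw → fagolodafw, rivrinafn → farivrinafn) add the prefix fa-.
So zukenafn → fazukenafn.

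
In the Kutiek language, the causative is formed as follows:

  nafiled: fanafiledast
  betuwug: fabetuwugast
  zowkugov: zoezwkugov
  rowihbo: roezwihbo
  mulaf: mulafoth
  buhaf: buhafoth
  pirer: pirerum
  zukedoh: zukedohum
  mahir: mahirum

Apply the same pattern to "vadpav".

"vadpav" ends in -v. The one such stem in the data (zowkugov → zoezwkugov) inserts -ez- after the first vowel (as does rowihbo), so the same rule applies.
The other patterns: stems ending in -d or -g add fa- … -ast around the stem; stems ending in -f add -oth; stems ending in -h or -r add -um.
So vadpav → vaezdpav.

vaezdpav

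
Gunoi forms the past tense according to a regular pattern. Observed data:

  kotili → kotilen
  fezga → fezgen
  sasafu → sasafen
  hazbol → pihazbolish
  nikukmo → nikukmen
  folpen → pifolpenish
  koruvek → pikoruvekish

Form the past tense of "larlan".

nikukmo and hazbol both have last vowel 'o' yet inflect differently (nikukmen, pihazbolish), so the last vowel is not what conditions the rule; whether the stem ends in a vowel or a consonant is.
"larlan" ends in a consonant. The stems ending in a consonant (hazbol → pihazbolish, folpen → pifolpenish, koruvek → pikoruvekish) add pi- … -ish around the stem.
So larlan → pilarlanish.

pilarlanish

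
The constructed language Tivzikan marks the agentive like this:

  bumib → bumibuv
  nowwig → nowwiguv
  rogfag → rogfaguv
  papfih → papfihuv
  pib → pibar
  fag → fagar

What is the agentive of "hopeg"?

bumib and pib both end in -b yet inflect differently (bumibuv, pibar), so the final letter is not what conditions the rule; the number of vowels is.
"hopeg" has 2 vowels. The stems with 2 vowels (bumib → bumibuv, nowwig → nowwiguv, rogfag → rogfaguv) add -uv.
The other pattern: stems with 1 vowel add -ar.
So hopeg → hopeguv.

hopeguv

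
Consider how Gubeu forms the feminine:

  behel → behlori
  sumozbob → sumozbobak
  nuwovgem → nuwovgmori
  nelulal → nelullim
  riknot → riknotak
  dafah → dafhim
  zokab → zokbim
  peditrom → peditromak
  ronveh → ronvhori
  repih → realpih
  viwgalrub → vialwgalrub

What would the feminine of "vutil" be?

"vutil" has last vowel 'i'. The one such stem in the data (repih → realpih) inserts -al- after the first vowel (as does viwgalrub), so the same rule applies.
The other patterns: stems whose last vowel is 'o' add -ak; stems whose last vowel is 'e' delete the last vowel and add -ori; stems whose last vowel is 'a' delete the last vowel and add -im.
So vutil → vualtil.

vualtil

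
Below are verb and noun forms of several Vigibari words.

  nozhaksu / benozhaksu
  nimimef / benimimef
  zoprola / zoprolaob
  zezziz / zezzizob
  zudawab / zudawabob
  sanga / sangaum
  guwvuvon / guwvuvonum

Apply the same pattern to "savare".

savareum

zoprola and sanga both end in -a yet inflect differently (zoprolaob, sangaum), so the final letter is not what conditions the rule; the first letter is.
"savare" begins with s-. The one such stem in the data (sanga → sangaum) adds -um, so the same rule applies.
So savare → savareum.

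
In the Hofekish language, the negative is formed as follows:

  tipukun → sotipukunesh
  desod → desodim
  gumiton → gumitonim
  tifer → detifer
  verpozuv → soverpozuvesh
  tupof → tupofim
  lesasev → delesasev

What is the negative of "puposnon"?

lesasev and verpozuv both end in -v yet inflect differently (delesasev, soverpozuvesh), so the final letter is not what conditions the rule; the last vowel is.
"puposnon" has last vowel 'o'. The stems whose last vowel is 'o' (gumiton → gumitonim, tupof → tupofim, desod → desodim) add -im.
The other patterns: stems whose last vowel is 'e' add the prefix de-; stems whose last vowel is 'u' add so- … -esh around the stem.
So puposnon → puposnonim.

puposnonim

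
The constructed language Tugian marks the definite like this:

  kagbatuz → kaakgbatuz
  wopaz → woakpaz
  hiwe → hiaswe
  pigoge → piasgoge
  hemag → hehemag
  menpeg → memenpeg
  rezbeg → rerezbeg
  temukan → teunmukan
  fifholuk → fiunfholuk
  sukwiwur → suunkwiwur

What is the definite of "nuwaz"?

nuakwaz

wopaz and hemag both have last vowel 'a' yet inflect differently (woakpaz, hehemag), so the last vowel is not what conditions the rule; the final letter is.
"nuwaz" ends in -z. The stems ending in -z (kagbatuz → kaakgbatuz, wopaz → woakpaz) insert -ak- after the first vowel.
The other patterns: stems ending in -e insert -as- after the first vowel; stems ending in -g repeat the first consonant+vowel as a prefix; stems ending in -k, -n or -r insert -un- after the first vowel.
So nuwaz → nuakwaz.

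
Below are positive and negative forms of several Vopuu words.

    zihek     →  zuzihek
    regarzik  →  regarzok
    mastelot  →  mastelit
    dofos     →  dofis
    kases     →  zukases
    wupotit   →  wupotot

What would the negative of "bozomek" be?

zubozomek

dofos and kases both end in -s yet inflect differently (dofis, zukases), so the final letter is not what conditions the rule; the last vowel is.
"bozomek" has last vowel 'e'. The stems whose last vowel is 'e' (zihek → zuzihek, kases → zukases) add the prefix zu-.
So bozomek → zubozomek.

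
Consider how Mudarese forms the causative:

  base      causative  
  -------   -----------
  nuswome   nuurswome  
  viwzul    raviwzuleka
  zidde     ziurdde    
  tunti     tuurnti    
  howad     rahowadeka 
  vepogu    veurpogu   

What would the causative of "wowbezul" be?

viwzul and vepogu both have last vowel 'u' yet inflect differently (raviwzuleka, veurpogu), so the last vowel is not what conditions the rule; whether the stem ends in a vowel or a consonant is.
"wowbezul" ends in a consonant. The stems ending in a consonant (howad → rahowadeka, viwzul → raviwzuleka) add ra- … -eka around the stem.
So wowbezul → rawowbezuleka.

rawowbezuleka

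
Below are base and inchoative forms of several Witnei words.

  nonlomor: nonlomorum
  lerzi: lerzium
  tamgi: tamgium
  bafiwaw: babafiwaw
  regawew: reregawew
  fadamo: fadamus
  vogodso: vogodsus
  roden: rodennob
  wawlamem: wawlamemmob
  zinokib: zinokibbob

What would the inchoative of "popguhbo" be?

nonlomor and fadamo both have last vowel 'o' yet inflect differently (nonlomorum, fadamus), so the last vowel is not what conditions the rule; the final letter is.
"popguhbo" ends in -o. The stems ending in -o (fadamo → fadamus, vogodso → vogodsus) drop the final letter and add -us.
So popguhbo → popguhbus.

popguhbus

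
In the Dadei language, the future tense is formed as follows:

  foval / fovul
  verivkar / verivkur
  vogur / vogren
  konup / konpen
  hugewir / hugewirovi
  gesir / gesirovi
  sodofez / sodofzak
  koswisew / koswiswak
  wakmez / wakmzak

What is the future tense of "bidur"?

bidren

"bidur" has last vowel 'u'. The stems whose last vowel is 'u' (vogur → vogren, konup → konpen) delete the last vowel and add -en.
The other patterns: stems whose last vowel is 'a' change the last vowel to 'u'; stems whose last vowel is 'i' add -ovi; stems whose last vowel is 'e' delete the last vowel and add -ak.
So bidur → bidren.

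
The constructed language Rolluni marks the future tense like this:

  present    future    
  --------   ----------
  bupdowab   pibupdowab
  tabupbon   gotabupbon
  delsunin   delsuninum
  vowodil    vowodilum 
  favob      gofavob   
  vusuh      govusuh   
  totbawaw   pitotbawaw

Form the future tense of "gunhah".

pigunhah

"gunhah" has last vowel 'a'. The stems whose last vowel is 'a' (bupdowab → pibupdowab, totbawaw → pitotbawaw) add the prefix pi-.
So gunhah → pigunhah.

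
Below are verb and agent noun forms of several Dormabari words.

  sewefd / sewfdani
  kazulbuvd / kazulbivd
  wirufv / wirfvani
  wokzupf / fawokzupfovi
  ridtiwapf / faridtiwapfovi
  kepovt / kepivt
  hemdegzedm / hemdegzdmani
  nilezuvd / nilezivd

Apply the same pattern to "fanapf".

fafanapfovi

nilezuvd and sewefd both end in -d yet inflect differently (nilezivd, sewfdani), so the final letter is not what conditions the rule; the second-to-last letter is.
"fanapf" has second-to-last letter 'p'. The stems whose second-to-last letter is 'p' (wokzupf → fawokzupfovi, ridtiwapf → faridtiwapfovi) add fa- … -ovi around the stem.
So fanapf → fafanapfovi.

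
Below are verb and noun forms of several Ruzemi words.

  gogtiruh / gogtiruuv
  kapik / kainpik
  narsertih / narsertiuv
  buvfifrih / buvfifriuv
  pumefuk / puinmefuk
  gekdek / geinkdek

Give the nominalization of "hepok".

narsertih and kapik both have last vowel 'i' yet inflect differently (narsertiuv, kainpik), so the last vowel is not what conditions the rule; the final letter is.
"hepok" ends in -k. The stems ending in -k (kapik → kainpik, gekdek → geinkdek, pumefuk → puinmefuk) insert -in- after the first vowel.
The other pattern: stems ending in -h drop the final letter and add -uv.
So hepok → heinpok.

heinpok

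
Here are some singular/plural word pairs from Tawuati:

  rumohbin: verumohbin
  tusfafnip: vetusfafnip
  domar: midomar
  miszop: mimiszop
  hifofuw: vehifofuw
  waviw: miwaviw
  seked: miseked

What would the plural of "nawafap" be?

venawafap

tusfafnip and miszop both end in -p yet inflect differently (vetusfafnip, mimiszop), so the final letter is not what conditions the rule; the number of vowels is.
"nawafap" has 3 vowels. The stems with 3 vowels (tusfafnip → vetusfafnip, hifofuw → vehifofuw, rumohbin → verumohbin) add the prefix ve-.
The other pattern: stems with 2 vowels add the prefix mi-.
So nawafap → venawafap.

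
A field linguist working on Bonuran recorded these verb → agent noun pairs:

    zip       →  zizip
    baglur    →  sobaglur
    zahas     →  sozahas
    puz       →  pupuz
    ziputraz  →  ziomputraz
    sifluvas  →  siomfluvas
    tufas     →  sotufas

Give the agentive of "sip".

sisip

puz and ziputraz both end in -z yet inflect differently (pupuz, ziomputraz), so the final letter is not what conditions the rule; the number of vowels is.
"sip" has 1 vowel. The stems with 1 vowel (puz → pupuz, zip → zizip) repeat the first consonant+vowel as a prefix.
The other patterns: stems with 2 vowels add the prefix so-; stems with 3 vowels insert -om- after the first vowel.
So sip → sisip.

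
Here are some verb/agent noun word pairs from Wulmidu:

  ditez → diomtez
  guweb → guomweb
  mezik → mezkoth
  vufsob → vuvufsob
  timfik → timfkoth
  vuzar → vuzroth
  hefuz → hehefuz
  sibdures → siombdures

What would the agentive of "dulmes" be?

ditez and hefuz both end in -z yet inflect differently (diomtez, hehefuz), so the final letter is not what conditions the rule; the last vowel is.
"dulmes" has last vowel 'e'. The stems whose last vowel is 'e' (ditez → diomtez, guweb → guomweb, sibdures → siombdures) insert -om- after the first vowel.
So dulmes → duomlmes.

duomlmes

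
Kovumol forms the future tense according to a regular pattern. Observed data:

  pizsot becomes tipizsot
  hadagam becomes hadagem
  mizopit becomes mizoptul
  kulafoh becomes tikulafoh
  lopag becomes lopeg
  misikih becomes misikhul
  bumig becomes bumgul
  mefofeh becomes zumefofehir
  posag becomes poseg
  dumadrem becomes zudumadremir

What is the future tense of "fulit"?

fultul

"fulit" has last vowel 'i'. The stems whose last vowel is 'i' (bumig → bumgul, mizopit → mizoptul, misikih → misikhul) delete the last vowel and add -ul.
The other patterns: stems whose last vowel is 'o' add the prefix ti-; stems whose last vowel is 'a' change the last vowel to 'e'; stems whose last vowel is 'e' add zu- … -ir around the stem.
So fulit → fultul.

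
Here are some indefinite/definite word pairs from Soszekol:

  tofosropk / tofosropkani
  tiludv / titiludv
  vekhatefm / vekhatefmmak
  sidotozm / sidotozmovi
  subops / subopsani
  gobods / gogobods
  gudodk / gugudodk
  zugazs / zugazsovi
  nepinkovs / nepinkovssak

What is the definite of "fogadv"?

fofogadv

gudodk and tofosropk both end in -k yet inflect differently (gugudodk, tofosropkani), so the final letter is not what conditions the rule; the second-to-last letter is.
"fogadv" has second-to-last letter 'd'. The stems whose second-to-last letter is 'd' (gudodk → gugudodk, tiludv → titiludv, gobods → gogobods) repeat the first consonant+vowel as a prefix.
So fogadv → fofogadv.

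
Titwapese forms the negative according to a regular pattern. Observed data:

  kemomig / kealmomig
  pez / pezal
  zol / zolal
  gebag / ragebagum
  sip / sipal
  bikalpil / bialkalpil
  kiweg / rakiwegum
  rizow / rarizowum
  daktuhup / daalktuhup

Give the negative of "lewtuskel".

zol and bikalpil both end in -l yet inflect differently (zolal, bialkalpil), so the final letter is not what conditions the rule; the number of vowels is.
"lewtuskel" has 3 vowels. The stems with 3 vowels (bikalpil → bialkalpil, kemomig → kealmomig, daktuhup → daalktuhup) insert -al- after the first vowel.
The other patterns: stems with 1 vowel add -al; stems with 2 vowels add ra- … -um around the stem.
So lewtuskel → lealwtuskel.

lealwtuskel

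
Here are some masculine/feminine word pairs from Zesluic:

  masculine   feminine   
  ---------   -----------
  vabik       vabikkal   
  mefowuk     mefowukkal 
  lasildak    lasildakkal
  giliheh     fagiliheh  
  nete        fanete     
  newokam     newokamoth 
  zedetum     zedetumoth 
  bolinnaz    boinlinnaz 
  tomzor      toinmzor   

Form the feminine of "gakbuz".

gainkbuz

lasildak and newokam both have last vowel 'a' yet inflect differently (lasildakkal, newokamoth), so the last vowel is not what conditions the rule; the final letter is.
"gakbuz" ends in -z. The one such stem in the data (bolinnaz → boinlinnaz) inserts -in- after the first vowel (as does tomzor), so the same rule applies.
So gakbuz → gainkbuz.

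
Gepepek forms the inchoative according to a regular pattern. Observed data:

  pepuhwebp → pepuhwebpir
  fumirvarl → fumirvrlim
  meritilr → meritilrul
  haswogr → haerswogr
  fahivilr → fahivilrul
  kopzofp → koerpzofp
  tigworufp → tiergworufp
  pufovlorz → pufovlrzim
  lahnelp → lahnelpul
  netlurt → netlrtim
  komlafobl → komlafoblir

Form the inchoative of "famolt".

pepuhwebp and lahnelp both end in -p yet inflect differently (pepuhwebpir, lahnelpul), so the final letter is not what conditions the rule; the second-to-last letter is.
"famolt" has second-to-last letter 'l'. The stems whose second-to-last letter is 'l' (meritilr → meritilrul, lahnelp → lahnelpul, fahivilr → fahivilrul) add -ul.
The other patterns: stems whose second-to-last letter is 'b' add -ir; stems whose second-to-last letter is 'r' delete the last vowel and add -im; stems whose second-to-last letter is 'f' or 'g' insert -er- after the first vowel.
So famolt → famoltul.

famoltul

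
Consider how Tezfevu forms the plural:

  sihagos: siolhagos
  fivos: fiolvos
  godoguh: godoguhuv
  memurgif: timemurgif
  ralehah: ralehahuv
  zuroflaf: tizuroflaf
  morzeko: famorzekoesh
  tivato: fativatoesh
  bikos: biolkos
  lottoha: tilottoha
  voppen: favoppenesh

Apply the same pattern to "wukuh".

lottoha and ralehah both have last vowel 'a' yet inflect differently (tilottoha, ralehahuv), so the last vowel is not what conditions the rule; the final letter is.
"wukuh" ends in -h. The stems ending in -h (ralehah → ralehahuv, godoguh → godoguhuv) add -uv.
The other patterns: stems ending in -a or -f add the prefix ti-; stems ending in -s insert -ol- after the first vowel; stems ending in -n or -o add fa- … -esh around the stem.
So wukuh → wukuhuv.

wukuhuv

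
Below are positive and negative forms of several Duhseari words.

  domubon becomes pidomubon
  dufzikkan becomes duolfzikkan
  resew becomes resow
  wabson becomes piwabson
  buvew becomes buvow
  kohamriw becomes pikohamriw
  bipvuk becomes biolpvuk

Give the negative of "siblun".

"siblun" has last vowel 'u'. The one such stem in the data (bipvuk → biolpvuk) inserts -ol- after the first vowel (as does dufzikkan), so the same rule applies.
So siblun → siolblun.

siolblun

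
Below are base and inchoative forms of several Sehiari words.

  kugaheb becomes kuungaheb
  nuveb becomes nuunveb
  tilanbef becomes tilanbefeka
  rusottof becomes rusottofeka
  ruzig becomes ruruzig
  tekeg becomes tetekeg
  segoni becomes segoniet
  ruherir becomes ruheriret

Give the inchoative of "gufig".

gugufig

kugaheb and tilanbef both have last vowel 'e' yet inflect differently (kuungaheb, tilanbefeka), so the last vowel is not what conditions the rule; the final letter is.
"gufig" ends in -g. The stems ending in -g (ruzig → ruruzig, tekeg → tetekeg) repeat the first consonant+vowel as a prefix.
The other patterns: stems ending in -b insert -un- after the first vowel; stems ending in -f add -eka; stems ending in -i or -r add -et.
So gufig → gugufig.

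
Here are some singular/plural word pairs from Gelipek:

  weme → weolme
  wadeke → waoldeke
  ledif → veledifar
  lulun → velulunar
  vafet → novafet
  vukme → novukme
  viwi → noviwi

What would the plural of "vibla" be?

novibla

"vibla" begins with v-. The stems beginning with v- (vafet → novafet, vukme → novukme, viwi → noviwi) add the prefix no-.
The other patterns: stems beginning with w- insert -ol- after the first vowel; stems beginning with l- add ve- … -ar around the stem.
So vibla → novibla.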